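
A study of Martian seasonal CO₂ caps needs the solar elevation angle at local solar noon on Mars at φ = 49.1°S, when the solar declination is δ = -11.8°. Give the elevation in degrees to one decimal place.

52.7°

At local noon the hour angle is zero, so the zenith angle equals |φ − δ| = |-49.1° − (-11.800°)| = 37.300°.
Elevation = 90° − 37.300° = 52.7°.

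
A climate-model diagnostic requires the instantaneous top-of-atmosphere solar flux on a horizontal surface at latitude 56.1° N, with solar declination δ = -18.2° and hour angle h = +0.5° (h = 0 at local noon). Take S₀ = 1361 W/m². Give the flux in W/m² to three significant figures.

cos θ_z = sin φ sin δ + cos φ cos δ cos h = -0.259242 + 0.529822 = 0.270580.
Flux = S₀ · cos θ_z = 1361 × 0.270580 = 368.3 W/m².

368 W/m²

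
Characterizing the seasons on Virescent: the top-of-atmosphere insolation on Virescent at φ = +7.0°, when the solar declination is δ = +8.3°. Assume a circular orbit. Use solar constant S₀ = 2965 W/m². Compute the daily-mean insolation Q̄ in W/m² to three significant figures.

Q̄ ≈ 953 W/m²

cos H₀ = −tan(+7.0°) tan(+8.300°) = -0.0179, H₀ = 1.5887 rad.
Bracket: H₀ sin φ sin δ + cos φ cos δ sin H₀ = 1.5887×0.12187×0.14436 + 0.99255×0.98953×0.99984 = 0.027950 + 0.982001 = 1.009951.
Q̄ = (S₀/π) × [bracket] = (2965/π) × 1.009951 = 953.2 W/m².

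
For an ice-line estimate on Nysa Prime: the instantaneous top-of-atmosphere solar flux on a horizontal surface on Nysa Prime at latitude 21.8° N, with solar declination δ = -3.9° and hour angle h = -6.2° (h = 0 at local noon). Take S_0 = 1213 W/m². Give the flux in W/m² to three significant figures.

cos θ_z = sin ϕ sin δ + cos ϕ cos δ cos h = -0.025259 + 0.920918 = 0.895659.
Flux = S_0 · cos θ_z = 1213 × 0.895659 = 1086 W/m².

1.09e+03 W/m²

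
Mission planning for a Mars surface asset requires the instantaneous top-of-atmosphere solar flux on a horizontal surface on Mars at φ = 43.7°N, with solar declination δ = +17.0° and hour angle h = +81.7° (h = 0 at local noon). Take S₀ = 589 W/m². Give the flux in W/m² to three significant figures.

178 W/m²

cos θ_z = sin φ sin δ + cos φ cos δ cos h = 0.201994 + 0.099805 = 0.301799.
Flux = S₀ · cos θ_z = 589 × 0.301799 = 177.8 W/m².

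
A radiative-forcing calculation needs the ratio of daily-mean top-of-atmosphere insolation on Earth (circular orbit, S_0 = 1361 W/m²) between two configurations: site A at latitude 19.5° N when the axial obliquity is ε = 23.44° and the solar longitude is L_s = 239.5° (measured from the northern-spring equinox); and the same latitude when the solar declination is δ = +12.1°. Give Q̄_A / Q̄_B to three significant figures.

— Configuration A (ϕ=+19.5°):
Solar declination: sin δ = sin ε · sin L_s = sin 23.44° × sin 239.5° = -0.34275, so δ = -20.044°.
cos h₀ = −tan(+19.5°) tan(-20.044°) = 0.1292, h₀ = 1.4412 rad.
Bracket: h₀ sin ϕ sin δ + cos ϕ cos δ sin h₀ = 1.4412×0.33381×-0.34275 + 0.94264×0.93943×0.99162 = -0.164893 + 0.878123 = 0.713230.
Q̄ = (S_0/π) × [bracket] = (1361/π) × 0.713230 = 308.99 W/m².
— Configuration B (ϕ=+19.5°):
cos h₀ = −tan(+19.5°) tan(+12.100°) = -0.0759, h₀ = 1.6468 rad.
Bracket: h₀ sin ϕ sin δ + cos ϕ cos δ sin h₀ = 1.6468×0.33381×0.20962 + 0.94264×0.97778×0.99711 = 0.115232 + 0.919031 = 1.034263.
Q̄ = (S_0/π) × [bracket] = (1361/π) × 1.034263 = 448.06 W/m².
Ratio Q̄_A / Q̄_B = 308.99 / 448.06 = 0.6896.

Q̄_A / Q̄_B ≈ 0.690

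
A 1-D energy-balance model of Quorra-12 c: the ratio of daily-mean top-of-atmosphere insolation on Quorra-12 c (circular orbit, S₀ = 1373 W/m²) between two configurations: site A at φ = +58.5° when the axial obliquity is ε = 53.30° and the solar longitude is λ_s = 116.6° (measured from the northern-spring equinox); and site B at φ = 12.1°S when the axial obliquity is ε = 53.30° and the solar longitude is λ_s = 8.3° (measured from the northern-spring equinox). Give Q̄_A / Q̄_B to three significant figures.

Q̄_A / Q̄_B ≈ 2.06

— Configuration A (φ=+58.5°):
Solar declination: sin δ = sin ε · sin λ_s = sin 53.30° × sin 116.6° = 0.71691, so δ = +45.800°.
cos H₀ = −tan(+58.5°) tan(+45.800°) = -1.6781 ≤ −1 ⇒ polar day, H₀ = π.
Bracket: H₀ sin φ sin δ + cos φ cos δ sin H₀ = 3.1416×0.85264×0.71691 + 0.52250×0.69716×0.00000 = 1.920354 + 0.000000 = 1.920354.
Q̄ = (S₀/π) × [bracket] = (1373/π) × 1.920354 = 839.27 W/m².
— Configuration B (φ=-12.1°):
Solar declination: sin δ = sin ε · sin λ_s = sin 53.30° × sin 8.3° = 0.11574, so δ = +6.646°.
cos H₀ = −tan(-12.1°) tan(+6.646°) = 0.0250, H₀ = 1.5458 rad.
Bracket: H₀ sin φ sin δ + cos φ cos δ sin H₀ = 1.5458×-0.20962×0.11574 + 0.97778×0.99328×0.99969 = -0.037503 + 0.970908 = 0.933405.
Q̄ = (S₀/π) × [bracket] = (1373/π) × 0.933405 = 407.93 W/m².
Ratio Q̄_A / Q̄_B = 839.27 / 407.93 = 2.057.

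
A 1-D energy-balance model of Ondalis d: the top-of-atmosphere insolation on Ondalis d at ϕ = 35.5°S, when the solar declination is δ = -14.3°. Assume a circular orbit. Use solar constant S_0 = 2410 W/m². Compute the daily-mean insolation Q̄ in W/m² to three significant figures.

cos h₀ = −tan(-35.5°) tan(-14.300°) = -0.1818, h₀ = 1.7536 rad.
Bracket: h₀ sin ϕ sin δ + cos ϕ cos δ sin h₀ = 1.7536×-0.58070×-0.24700 + 0.81412×0.96902×0.98333 = 0.251524 + 0.775748 = 1.027272.
Q̄ = (S_0/π) × [bracket] = (2410/π) × 1.027272 = 788.0 W/m².

Q̄ ≈ 788 W/m²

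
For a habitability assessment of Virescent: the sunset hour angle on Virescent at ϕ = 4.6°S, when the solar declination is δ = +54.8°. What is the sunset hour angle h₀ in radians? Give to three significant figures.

cos h₀ = −tan ϕ · tan δ = −tan(-4.6°) × tan(+54.800°) = 0.1141, so h₀ = 1.4565 rad = 83.45°.

h₀ = 1.46 rad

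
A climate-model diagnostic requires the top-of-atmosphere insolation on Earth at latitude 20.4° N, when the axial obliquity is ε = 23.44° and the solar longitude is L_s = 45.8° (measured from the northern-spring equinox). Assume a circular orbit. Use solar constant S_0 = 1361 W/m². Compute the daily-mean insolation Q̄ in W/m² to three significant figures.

Solar declination: sin δ = sin ε · sin L_s = sin 23.44° × sin 45.8° = 0.28518, so δ = +16.570°.
cos h₀ = −tan(+20.4°) tan(+16.570°) = -0.1107, h₀ = 1.6817 rad.
Bracket: h₀ sin ϕ sin δ + cos ϕ cos δ sin h₀ = 1.6817×0.34857×0.28518 + 0.93728×0.95847×0.99386 = 0.167170 + 0.892839 = 1.060009.
Q̄ = (S_0/π) × [bracket] = (1361/π) × 1.060009 = 459.2 W/m².

Q̄ ≈ 459 W/m²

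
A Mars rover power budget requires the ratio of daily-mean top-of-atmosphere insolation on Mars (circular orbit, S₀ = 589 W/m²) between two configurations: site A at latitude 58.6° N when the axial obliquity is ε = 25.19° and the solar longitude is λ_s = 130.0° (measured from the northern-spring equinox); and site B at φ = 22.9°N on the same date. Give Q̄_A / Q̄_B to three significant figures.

— Configuration A (φ=+58.6°):
Solar declination: sin δ = sin ε · sin λ_s = sin 25.19° × sin 130.0° = 0.32604, so δ = +19.029°.
cos H₀ = −tan(+58.6°) tan(+19.029°) = -0.5650, H₀ = 2.1713 rad.
Bracket: H₀ sin φ sin δ + cos φ cos δ sin H₀ = 2.1713×0.85355×0.32604 + 0.52101×0.94535×0.82507 = 0.604254 + 0.406377 = 1.010631.
Q̄ = (S₀/π) × [bracket] = (589/π) × 1.010631 = 189.48 W/m².
— Configuration B (φ=+22.9°):
cos H₀ = −tan(+22.9°) tan(+19.029°) = -0.1457, H₀ = 1.7170 rad.
Bracket: H₀ sin φ sin δ + cos φ cos δ sin H₀ = 1.7170×0.38912×0.32604 + 0.92119×0.94535×0.98933 = 0.217834 + 0.861555 = 1.079389.
Q̄ = (S₀/π) × [bracket] = (589/π) × 1.079389 = 202.37 W/m².
Ratio Q̄_A / Q̄_B = 189.48 / 202.37 = 0.9363.

Q̄_A / Q̄_B ≈ 0.936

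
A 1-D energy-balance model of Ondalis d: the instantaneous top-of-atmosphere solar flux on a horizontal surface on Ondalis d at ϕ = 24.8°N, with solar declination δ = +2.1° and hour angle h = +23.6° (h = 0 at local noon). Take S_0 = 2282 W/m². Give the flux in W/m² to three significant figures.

1.93e+03 W/m²

cos θ_z = sin ϕ sin δ + cos ϕ cos δ cos h = 0.015370 + 0.831295 = 0.846665.
Flux = S_0 · cos θ_z = 2282 × 0.846665 = 1932 W/m².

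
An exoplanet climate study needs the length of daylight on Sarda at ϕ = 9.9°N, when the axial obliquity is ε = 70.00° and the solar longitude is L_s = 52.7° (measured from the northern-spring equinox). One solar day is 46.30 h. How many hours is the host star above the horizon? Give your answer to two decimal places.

26.06 h

Solar declination: sin δ = sin ε · sin L_s = sin 70.00° × sin 52.7° = 0.74750, so δ = +48.374°.
cos h₀ = −tan ϕ · tan δ = −tan(+9.9°) × tan(+48.374°) = -0.1964, so h₀ = 1.7685 rad = 101.33°.
Daylight = 2h₀/(2π) × 46.30 h = (1.7685/π) × 46.30 = 26.06 h.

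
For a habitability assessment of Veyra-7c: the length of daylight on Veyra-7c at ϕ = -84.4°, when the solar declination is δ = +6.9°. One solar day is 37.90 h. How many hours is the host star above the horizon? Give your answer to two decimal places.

0.00 h

cos h₀ = −tan ϕ · tan δ = 1.2342 ≥ 1, so the host star never rises (polar night) and h₀ = 0.
Daylight = 2h₀/(2π) × 37.90 h = (0.0000/π) × 37.90 = 0.00 h.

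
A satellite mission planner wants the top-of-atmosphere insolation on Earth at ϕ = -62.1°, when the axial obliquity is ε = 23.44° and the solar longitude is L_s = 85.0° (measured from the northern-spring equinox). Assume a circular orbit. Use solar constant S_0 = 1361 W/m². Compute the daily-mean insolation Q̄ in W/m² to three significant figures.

Solar declination: sin δ = sin ε · sin L_s = sin 23.44° × sin 85.0° = 0.39627, so δ = +23.346°.
cos h₀ = −tan(-62.1°) tan(+23.346°) = 0.8152, h₀ = 0.6178 rad.
Bracket: h₀ sin ϕ sin δ + cos ϕ cos δ sin h₀ = 0.6178×-0.88377×0.39627 + 0.46793×0.91813×0.57922 = -0.216361 + 0.248845 = 0.032484.
Q̄ = (S_0/π) × [bracket] = (1361/π) × 0.032484 = 14.07 W/m².

Q̄ ≈ 14.1 W/m²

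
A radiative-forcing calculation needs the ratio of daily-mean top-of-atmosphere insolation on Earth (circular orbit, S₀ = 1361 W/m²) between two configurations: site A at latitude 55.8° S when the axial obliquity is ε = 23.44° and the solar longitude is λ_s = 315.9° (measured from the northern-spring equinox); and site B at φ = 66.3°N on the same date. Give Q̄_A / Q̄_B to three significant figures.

Q̄_A / Q̄_B ≈ 12.7

— Configuration A (φ=-55.8°):
Solar declination: sin δ = sin ε · sin λ_s = sin 23.44° × sin 315.9° = -0.27683, so δ = -16.071°.
cos H₀ = −tan(-55.8°) tan(-16.071°) = -0.4239, H₀ = 2.0085 rad.
Bracket: H₀ sin φ sin δ + cos φ cos δ sin H₀ = 2.0085×-0.82708×-0.27683 + 0.56208×0.96092×0.90571 = 0.459867 + 0.489187 = 0.949054.
Q̄ = (S₀/π) × [bracket] = (1361/π) × 0.949054 = 411.15 W/m².
— Configuration B (φ=+66.3°):
cos H₀ = −tan(+66.3°) tan(-16.071°) = 0.6563, H₀ = 0.8549 rad.
Bracket: H₀ sin φ sin δ + cos φ cos δ sin H₀ = 0.8549×0.91566×-0.27683 + 0.40195×0.96092×0.75452 = -0.216702 + 0.291427 = 0.074725.
Q̄ = (S₀/π) × [bracket] = (1361/π) × 0.074725 = 32.372 W/m².
Ratio Q̄_A / Q̄_B = 411.15 / 32.372 = 12.70.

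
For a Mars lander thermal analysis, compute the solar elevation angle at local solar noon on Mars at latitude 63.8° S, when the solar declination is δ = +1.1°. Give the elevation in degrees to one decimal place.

25.1°

At local noon the hour angle is zero, so the zenith angle equals |φ − δ| = |-63.8° − (+1.100°)| = 64.900°.
Elevation = 90° − 64.900° = 25.1°.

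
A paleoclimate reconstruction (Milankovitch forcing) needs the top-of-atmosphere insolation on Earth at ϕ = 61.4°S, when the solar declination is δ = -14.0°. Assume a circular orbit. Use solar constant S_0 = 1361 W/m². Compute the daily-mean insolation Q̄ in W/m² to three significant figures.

Q̄ ≈ 367 W/m²

cos h₀ = −tan(-61.4°) tan(-14.000°) = -0.4573, h₀ = 2.0458 rad.
Bracket: h₀ sin ϕ sin δ + cos ϕ cos δ sin h₀ = 2.0458×-0.87798×-0.24192 + 0.47869×0.97030×0.88931 = 0.434530 + 0.413060 = 0.847590.
Q̄ = (S_0/π) × [bracket] = (1361/π) × 0.847590 = 367.2 W/m².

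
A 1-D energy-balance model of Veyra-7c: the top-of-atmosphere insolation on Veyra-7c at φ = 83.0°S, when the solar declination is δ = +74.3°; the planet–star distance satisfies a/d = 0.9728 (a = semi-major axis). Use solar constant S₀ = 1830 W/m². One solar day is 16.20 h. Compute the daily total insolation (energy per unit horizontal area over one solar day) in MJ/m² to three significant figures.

cos H₀ = −tan(-83.0°) tan(+74.300°) = 28.9744 ≥ 1 ⇒ polar night, H₀ = 0 and Q̄ = 0.
Inverse-square distance factor (a/d)² = 0.9728² = 0.946340.
Daily total = Q̄ × 16.20 h × 3600 s/h = 0.00 MJ/m².

0.00 MJ/m²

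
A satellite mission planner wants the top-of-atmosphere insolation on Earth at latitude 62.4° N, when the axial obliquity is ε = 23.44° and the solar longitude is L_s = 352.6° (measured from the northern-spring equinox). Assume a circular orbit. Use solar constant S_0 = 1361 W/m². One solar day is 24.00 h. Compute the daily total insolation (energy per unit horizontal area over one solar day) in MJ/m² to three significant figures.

14.7 MJ/m²

Solar declination: sin δ = sin ε · sin L_s = sin 23.44° × sin 352.6° = -0.05123, so δ = -2.937°.
cos h₀ = −tan(+62.4°) tan(-2.937°) = 0.0981, h₀ = 1.4725 rad.
Bracket: h₀ sin ϕ sin δ + cos ϕ cos δ sin h₀ = 1.4725×0.88620×-0.05123 + 0.46330×0.99869×0.99517 = -0.066852 + 0.460458 = 0.393606.
Q̄ = (S_0/π) × [bracket] = (1361/π) × 0.393606 = 170.52 W/m².
Daily total = Q̄ × 24.00 h × 3600 s/h = 170.52 × 24.00 × 3600 / 10⁶ = 14.73 MJ/m².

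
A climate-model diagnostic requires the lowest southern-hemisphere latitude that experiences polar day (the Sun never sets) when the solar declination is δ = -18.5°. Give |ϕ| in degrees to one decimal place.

Polar day requires cos h₀ = −tan ϕ tan δ ≤ −1, i.e. tan ϕ tan δ ≥ 1.
The boundary is |tan ϕ| · |tan δ| = 1, so |ϕ| = 90° − |δ| = 90° − 18.5° = 71.5° in the southern hemisphere.

|ϕ| = 71.5°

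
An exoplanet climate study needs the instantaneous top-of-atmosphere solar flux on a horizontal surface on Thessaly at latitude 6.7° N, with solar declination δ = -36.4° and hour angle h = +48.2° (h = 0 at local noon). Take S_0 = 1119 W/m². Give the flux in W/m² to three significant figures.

519 W/m²

cos θ_z = sin ϕ sin δ + cos ϕ cos δ cos h = -0.069235 + 0.532824 = 0.463589.
Flux = S_0 · cos θ_z = 1119 × 0.463589 = 518.8 W/m².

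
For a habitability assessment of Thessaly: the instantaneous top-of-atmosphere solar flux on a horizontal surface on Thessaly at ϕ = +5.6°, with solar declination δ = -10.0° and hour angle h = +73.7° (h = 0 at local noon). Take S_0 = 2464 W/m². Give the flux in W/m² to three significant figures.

636 W/m²

cos θ_z = sin ϕ sin δ + cos ϕ cos δ cos h = -0.016945 + 0.275084 = 0.258139.
Flux = S_0 · cos θ_z = 2464 × 0.258139 = 636.1 W/m².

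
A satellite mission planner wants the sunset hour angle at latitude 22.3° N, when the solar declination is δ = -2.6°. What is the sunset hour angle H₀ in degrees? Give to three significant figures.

H₀ = 88.9°

cos H₀ = −tan φ · tan δ = −tan(+22.3°) × tan(-2.600°) = 0.0186, so H₀ = 1.5522 rad = 88.93°.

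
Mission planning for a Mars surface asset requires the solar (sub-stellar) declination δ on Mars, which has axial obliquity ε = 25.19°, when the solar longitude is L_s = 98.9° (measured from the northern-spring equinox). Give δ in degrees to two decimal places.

sin δ = sin ε · sin L_s = sin 25.19° × sin 98.9° = 0.420497.
δ = arcsin(0.420497) = +24.87°.

δ = +24.87°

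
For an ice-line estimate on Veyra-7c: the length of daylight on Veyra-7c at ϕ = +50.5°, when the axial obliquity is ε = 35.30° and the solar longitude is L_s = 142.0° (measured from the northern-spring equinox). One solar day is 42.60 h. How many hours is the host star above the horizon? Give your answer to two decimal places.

Solar declination: sin δ = sin ε · sin L_s = sin 35.30° × sin 142.0° = 0.35576, so δ = +20.840°.
cos h₀ = −tan ϕ · tan δ = −tan(+50.5°) × tan(+20.840°) = -0.4618, so h₀ = 2.0508 rad = 117.50°.
Daylight = 2h₀/(2π) × 42.60 h = (2.0508/π) × 42.60 = 27.81 h.

27.81 h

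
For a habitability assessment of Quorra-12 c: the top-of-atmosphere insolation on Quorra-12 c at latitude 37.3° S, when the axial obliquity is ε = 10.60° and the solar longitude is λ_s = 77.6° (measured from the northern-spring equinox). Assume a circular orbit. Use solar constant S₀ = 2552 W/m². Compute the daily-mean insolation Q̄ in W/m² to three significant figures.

Solar declination: sin δ = sin ε · sin λ_s = sin 10.60° × sin 77.6° = 0.17966, so δ = +10.350°.
cos H₀ = −tan(-37.3°) tan(+10.350°) = 0.1391, H₀ = 1.4312 rad.
Bracket: H₀ sin φ sin δ + cos φ cos δ sin H₀ = 1.4312×-0.60599×0.17966 + 0.79547×0.98373×0.99027 = -0.155818 + 0.774914 = 0.619096.
Q̄ = (S₀/π) × [bracket] = (2552/π) × 0.619096 = 502.9 W/m².

Q̄ ≈ 503 W/m²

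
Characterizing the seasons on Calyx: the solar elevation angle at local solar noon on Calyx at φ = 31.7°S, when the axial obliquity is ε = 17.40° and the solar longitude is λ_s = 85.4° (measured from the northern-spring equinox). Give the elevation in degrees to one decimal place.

41.0°

Solar declination: sin δ = sin ε · sin λ_s = sin 17.40° × sin 85.4° = 0.29808, so δ = +17.342°.
At local noon the hour angle is zero, so the zenith angle equals |φ − δ| = |-31.7° − (+17.342°)| = 49.042°.
Elevation = 90° − 49.042° = 41.0°.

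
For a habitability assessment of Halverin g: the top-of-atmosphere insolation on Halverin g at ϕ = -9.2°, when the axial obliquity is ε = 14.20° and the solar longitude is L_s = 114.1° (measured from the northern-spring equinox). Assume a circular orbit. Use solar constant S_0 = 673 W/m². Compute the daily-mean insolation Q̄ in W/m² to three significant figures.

Solar declination: sin δ = sin ε · sin L_s = sin 14.20° × sin 114.1° = 0.22392, so δ = +12.940°.
cos h₀ = −tan(-9.2°) tan(+12.940°) = 0.0372, h₀ = 1.5336 rad.
Bracket: h₀ sin ϕ sin δ + cos ϕ cos δ sin h₀ = 1.5336×-0.15988×0.22392 + 0.98714×0.97461×0.99931 = -0.054903 + 0.961413 = 0.906510.
Q̄ = (S_0/π) × [bracket] = (673/π) × 0.906510 = 194.2 W/m².

Q̄ ≈ 194 W/m²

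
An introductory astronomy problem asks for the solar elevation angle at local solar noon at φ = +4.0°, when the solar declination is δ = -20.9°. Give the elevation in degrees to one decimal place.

65.1°

At local noon the hour angle is zero, so the zenith angle equals |φ − δ| = |+4.0° − (-20.900°)| = 24.900°.
Elevation = 90° − 24.900° = 65.1°.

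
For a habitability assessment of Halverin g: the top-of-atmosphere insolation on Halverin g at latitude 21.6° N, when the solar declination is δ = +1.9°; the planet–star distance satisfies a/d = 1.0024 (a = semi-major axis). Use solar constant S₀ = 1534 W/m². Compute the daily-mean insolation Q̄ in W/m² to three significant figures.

cos H₀ = −tan(+21.6°) tan(+1.900°) = -0.0131, H₀ = 1.5839 rad.
Bracket: H₀ sin φ sin δ + cos φ cos δ sin H₀ = 1.5839×0.36812×0.03316 + 0.92978×0.99945×0.99991 = 0.019334 + 0.929185 = 0.948519.
Inverse-square distance factor (a/d)² = 1.0024² = 1.004806.
Q̄ = (S₀/π) × 1.004806 × [bracket] = (1534/π) × 1.004806 × 0.948519 = 465.4 W/m².

Q̄ ≈ 465 W/m²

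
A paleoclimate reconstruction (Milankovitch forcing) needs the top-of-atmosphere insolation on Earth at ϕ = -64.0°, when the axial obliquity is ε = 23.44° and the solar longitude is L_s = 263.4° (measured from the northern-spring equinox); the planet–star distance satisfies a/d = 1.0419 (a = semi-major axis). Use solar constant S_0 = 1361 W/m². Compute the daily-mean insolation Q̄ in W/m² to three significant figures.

Q̄ ≈ 532 W/m²

Solar declination: sin δ = sin ε · sin L_s = sin 23.44° × sin 263.4° = -0.39515, so δ = -23.275°.
cos h₀ = −tan(-64.0°) tan(-23.275°) = -0.8820, h₀ = 2.6508 rad.
Bracket: h₀ sin ϕ sin δ + cos ϕ cos δ sin h₀ = 2.6508×-0.89879×-0.39515 + 0.43837×0.91862×0.47132 = 0.941450 + 0.189798 = 1.131248.
Inverse-square distance factor (a/d)² = 1.0419² = 1.085556.
Q̄ = (S_0/π) × 1.085556 × [bracket] = (1361/π) × 1.085556 × 1.131248 = 532.0 W/m².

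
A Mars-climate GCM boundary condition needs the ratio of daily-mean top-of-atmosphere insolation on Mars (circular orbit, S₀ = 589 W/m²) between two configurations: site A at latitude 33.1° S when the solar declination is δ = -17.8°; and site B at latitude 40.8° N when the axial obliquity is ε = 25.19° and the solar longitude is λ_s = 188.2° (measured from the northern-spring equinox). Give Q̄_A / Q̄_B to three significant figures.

— Configuration A (φ=-33.1°):
cos H₀ = −tan(-33.1°) tan(-17.800°) = -0.2093, H₀ = 1.7817 rad.
Bracket: H₀ sin φ sin δ + cos φ cos δ sin H₀ = 1.7817×-0.54610×-0.30570 + 0.83772×0.95213×0.97785 = 0.297442 + 0.779951 = 1.077393.
Q̄ = (S₀/π) × [bracket] = (589/π) × 1.077393 = 201.99 W/m².
— Configuration B (φ=+40.8°):
Solar declination: sin δ = sin ε · sin λ_s = sin 25.19° × sin 188.2° = -0.06071, so δ = -3.480°.
cos H₀ = −tan(+40.8°) tan(-3.480°) = 0.0525, H₀ = 1.5183 rad.
Bracket: H₀ sin φ sin δ + cos φ cos δ sin H₀ = 1.5183×0.65342×-0.06071 + 0.75700×0.99816×0.99862 = -0.060230 + 0.754564 = 0.694334.
Q̄ = (S₀/π) × [bracket] = (589/π) × 0.694334 = 130.18 W/m².
Ratio Q̄_A / Q̄_B = 201.99 / 130.18 = 1.552.

Q̄_A / Q̄_B ≈ 1.55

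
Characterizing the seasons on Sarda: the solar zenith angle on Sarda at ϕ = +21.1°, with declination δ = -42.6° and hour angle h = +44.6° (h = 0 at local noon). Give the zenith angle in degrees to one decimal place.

cos θ_z = sin ϕ sin δ + cos ϕ cos δ cos h = -0.243673 + 0.488980 = 0.245307.
θ_z = arccos(0.245307) = 75.8°.

θ_z = 75.8°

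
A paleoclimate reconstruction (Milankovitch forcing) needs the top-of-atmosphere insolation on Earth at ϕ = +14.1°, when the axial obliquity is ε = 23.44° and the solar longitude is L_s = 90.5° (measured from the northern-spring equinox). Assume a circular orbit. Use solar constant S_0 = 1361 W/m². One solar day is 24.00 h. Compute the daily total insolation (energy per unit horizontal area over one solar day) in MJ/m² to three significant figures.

Solar declination: sin δ = sin ε · sin L_s = sin 23.44° × sin 90.5° = 0.39777, so δ = +23.439°.
cos h₀ = −tan(+14.1°) tan(+23.439°) = -0.1089, h₀ = 1.6799 rad.
Bracket: h₀ sin ϕ sin δ + cos ϕ cos δ sin h₀ = 1.6799×0.24362×0.39777 + 0.96987×0.91748×0.99405 = 0.162790 + 0.884542 = 1.047332.
Q̄ = (S_0/π) × [bracket] = (1361/π) × 1.047332 = 453.72 W/m².
Daily total = Q̄ × 24.00 h × 3600 s/h = 453.72 × 24.00 × 3600 / 10⁶ = 39.20 MJ/m².

39.2 MJ/m²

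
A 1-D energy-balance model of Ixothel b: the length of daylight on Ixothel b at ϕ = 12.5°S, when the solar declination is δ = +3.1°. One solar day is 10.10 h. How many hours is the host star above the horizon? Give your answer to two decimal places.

cos h₀ = −tan ϕ · tan δ = −tan(-12.5°) × tan(+3.100°) = 0.0120, so h₀ = 1.5588 rad = 89.31°.
Daylight = 2h₀/(2π) × 10.10 h = (1.5588/π) × 10.10 = 5.01 h.

5.01 h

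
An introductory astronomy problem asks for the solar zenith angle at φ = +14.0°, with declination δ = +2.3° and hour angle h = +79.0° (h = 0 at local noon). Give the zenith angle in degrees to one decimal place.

θ_z = 78.8°

cos θ_z = sin φ sin δ + cos φ cos δ cos h = 0.009709 + 0.184992 = 0.194701.
θ_z = arccos(0.194701) = 78.8°.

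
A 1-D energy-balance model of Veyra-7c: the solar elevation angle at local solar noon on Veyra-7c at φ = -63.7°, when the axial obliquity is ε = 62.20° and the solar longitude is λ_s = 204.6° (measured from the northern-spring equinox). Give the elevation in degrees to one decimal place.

47.9°

Solar declination: sin δ = sin ε · sin λ_s = sin 62.20° × sin 204.6° = -0.36823, so δ = -21.607°.
At local noon the hour angle is zero, so the zenith angle equals |φ − δ| = |-63.7° − (-21.607°)| = 42.093°.
Elevation = 90° − 42.093° = 47.9°.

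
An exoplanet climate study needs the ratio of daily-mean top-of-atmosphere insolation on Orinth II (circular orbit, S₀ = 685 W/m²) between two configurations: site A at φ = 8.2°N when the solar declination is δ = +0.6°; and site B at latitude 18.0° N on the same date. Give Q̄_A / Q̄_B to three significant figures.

Q̄_A / Q̄_B ≈ 1.04

— Configuration A (φ=+8.2°):
cos H₀ = −tan(+8.2°) tan(+0.600°) = -0.0015, H₀ = 1.5723 rad.
Bracket: H₀ sin φ sin δ + cos φ cos δ sin H₀ = 1.5723×0.14263×0.01047 + 0.98978×0.99995×1.00000 = 0.002348 + 0.989731 = 0.992079.
Q̄ = (S₀/π) × [bracket] = (685/π) × 0.992079 = 216.32 W/m².
— Configuration B (φ=+18.0°):
cos H₀ = −tan(+18.0°) tan(+0.600°) = -0.0034, H₀ = 1.5742 rad.
Bracket: H₀ sin φ sin δ + cos φ cos δ sin H₀ = 1.5742×0.30902×0.01047 + 0.95106×0.99995×0.99999 = 0.005093 + 0.951003 = 0.956096.
Q̄ = (S₀/π) × [bracket] = (685/π) × 0.956096 = 208.47 W/m².
Ratio Q̄_A / Q̄_B = 216.32 / 208.47 = 1.038.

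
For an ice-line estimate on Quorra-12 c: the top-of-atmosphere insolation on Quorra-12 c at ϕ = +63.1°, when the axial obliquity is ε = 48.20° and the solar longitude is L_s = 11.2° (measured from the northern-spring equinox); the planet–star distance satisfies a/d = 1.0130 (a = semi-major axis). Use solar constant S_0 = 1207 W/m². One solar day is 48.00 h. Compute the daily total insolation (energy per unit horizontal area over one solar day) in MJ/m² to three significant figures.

Solar declination: sin δ = sin ε · sin L_s = sin 48.20° × sin 11.2° = 0.14480, so δ = +8.326°.
cos h₀ = −tan(+63.1°) tan(+8.326°) = -0.2885, h₀ = 1.8634 rad.
Bracket: h₀ sin ϕ sin δ + cos ϕ cos δ sin h₀ = 1.8634×0.89180×0.14480 + 0.45243×0.98946×0.95749 = 0.240626 + 0.428631 = 0.669257.
Inverse-square distance factor (a/d)² = 1.0130² = 1.026169.
Q̄ = (S_0/π) × 1.026169 × [bracket] = (1207/π) × 1.026169 × 0.669257 = 263.86 W/m².
Daily total = Q̄ × 48.00 h × 3600 s/h = 263.86 × 48.00 × 3600 / 10⁶ = 45.60 MJ/m².

45.6 MJ/m²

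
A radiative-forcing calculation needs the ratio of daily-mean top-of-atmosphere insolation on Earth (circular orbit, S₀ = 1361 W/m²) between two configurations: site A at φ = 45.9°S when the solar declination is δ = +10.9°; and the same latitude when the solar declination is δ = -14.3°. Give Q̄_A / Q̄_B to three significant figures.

Q̄_A / Q̄_B ≈ 0.495

— Configuration A (φ=-45.9°):
cos H₀ = −tan(-45.9°) tan(+10.900°) = 0.1987, H₀ = 1.3707 rad.
Bracket: H₀ sin φ sin δ + cos φ cos δ sin H₀ = 1.3707×-0.71813×0.18910 + 0.69591×0.98196×0.98006 = -0.186139 + 0.669730 = 0.483591.
Q̄ = (S₀/π) × [bracket] = (1361/π) × 0.483591 = 209.50 W/m².
— Configuration B (φ=-45.9°):
cos H₀ = −tan(-45.9°) tan(-14.300°) = -0.2630, H₀ = 1.8370 rad.
Bracket: H₀ sin φ sin δ + cos φ cos δ sin H₀ = 1.8370×-0.71813×-0.24700 + 0.69591×0.96902×0.96479 = 0.325844 + 0.650607 = 0.976451.
Q̄ = (S₀/π) × [bracket] = (1361/π) × 0.976451 = 423.02 W/m².
Ratio Q̄_A / Q̄_B = 209.50 / 423.02 = 0.4952.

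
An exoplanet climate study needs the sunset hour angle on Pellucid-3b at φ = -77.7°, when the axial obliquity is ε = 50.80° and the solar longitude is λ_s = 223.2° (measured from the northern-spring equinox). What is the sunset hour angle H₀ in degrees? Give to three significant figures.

H₀ = 180°

Solar declination: sin δ = sin ε · sin λ_s = sin 50.80° × sin 223.2° = -0.53049, so δ = -32.038°.
Sunrise equation: cos H₀ = −tan φ · tan δ = -2.8702 ≤ −1, so the host star never sets (polar day) and H₀ = π.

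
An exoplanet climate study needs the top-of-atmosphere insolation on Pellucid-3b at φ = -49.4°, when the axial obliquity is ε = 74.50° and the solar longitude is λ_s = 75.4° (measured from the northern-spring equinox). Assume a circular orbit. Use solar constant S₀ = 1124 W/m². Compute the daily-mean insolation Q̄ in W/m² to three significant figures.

Q̄ ≈ 0.00 W/m²

Solar declination: sin δ = sin ε · sin λ_s = sin 74.50° × sin 75.4° = 0.93251, so δ = +68.830°.
cos H₀ = −tan(-49.4°) tan(+68.830°) = 3.0127 ≥ 1 ⇒ polar night, H₀ = 0 and Q̄ = 0.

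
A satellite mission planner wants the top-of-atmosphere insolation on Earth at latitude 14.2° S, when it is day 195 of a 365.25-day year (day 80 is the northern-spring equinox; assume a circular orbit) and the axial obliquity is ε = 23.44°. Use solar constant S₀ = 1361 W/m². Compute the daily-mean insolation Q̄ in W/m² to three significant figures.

Q̄ ≈ 332 W/m²

Solar longitude: λ_s = 360° × (195 − 80)/365.25 = 113.347°.
sin δ = sin 23.44° × sin 113.347° = 0.36522, so δ = +21.421°.
cos H₀ = −tan(-14.2°) tan(+21.421°) = 0.0993, H₀ = 1.4714 rad.
Bracket: H₀ sin φ sin δ + cos φ cos δ sin H₀ = 1.4714×-0.24531×0.36522 + 0.96945×0.93092×0.99506 = -0.131826 + 0.898022 = 0.766196.
Q̄ = (S₀/π) × [bracket] = (1361/π) × 0.766196 = 331.9 W/m².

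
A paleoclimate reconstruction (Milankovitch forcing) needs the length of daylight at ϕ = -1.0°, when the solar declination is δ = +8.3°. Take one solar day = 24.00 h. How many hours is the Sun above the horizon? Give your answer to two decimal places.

11.98 h

cos h₀ = −tan ϕ · tan δ = −tan(-1.0°) × tan(+8.300°) = 0.0025, so h₀ = 1.5682 rad = 89.85°.
Daylight = 2h₀/(2π) × 24.00 h = (1.5682/π) × 24.00 = 11.98 h.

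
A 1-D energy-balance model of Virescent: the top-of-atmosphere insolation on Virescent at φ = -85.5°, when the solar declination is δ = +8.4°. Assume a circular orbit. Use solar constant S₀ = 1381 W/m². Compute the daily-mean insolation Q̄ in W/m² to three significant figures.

Q̄ ≈ 0.00 W/m²

cos H₀ = −tan(-85.5°) tan(+8.400°) = 1.8763 ≥ 1 ⇒ polar night, H₀ = 0 and Q̄ = 0.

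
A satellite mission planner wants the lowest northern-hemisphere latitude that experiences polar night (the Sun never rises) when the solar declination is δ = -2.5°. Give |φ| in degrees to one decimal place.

Polar night requires cos H₀ = −tan φ tan δ ≥ 1, i.e. tan φ tan δ ≤ −1.
The boundary is |tan φ| · |tan δ| = 1, so |φ| = 90° − |δ| = 90° − 2.5° = 87.5° in the northern hemisphere.

|φ| = 87.5°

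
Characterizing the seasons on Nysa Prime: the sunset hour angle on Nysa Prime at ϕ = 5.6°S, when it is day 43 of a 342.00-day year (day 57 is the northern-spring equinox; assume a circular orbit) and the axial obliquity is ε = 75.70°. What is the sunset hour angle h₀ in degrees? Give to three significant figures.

h₀ = 91.4°

Solar longitude: L_s = 360° × (43 − 57)/342.00 = -14.737°, i.e. -14.737° + 360° = 345.263°.
sin δ = sin 75.70° × sin 345.263° = -0.24650, so δ = -14.270°.
cos h₀ = −tan ϕ · tan δ = −tan(-5.6°) × tan(-14.270°) = -0.0249, so h₀ = 1.5957 rad = 91.43°.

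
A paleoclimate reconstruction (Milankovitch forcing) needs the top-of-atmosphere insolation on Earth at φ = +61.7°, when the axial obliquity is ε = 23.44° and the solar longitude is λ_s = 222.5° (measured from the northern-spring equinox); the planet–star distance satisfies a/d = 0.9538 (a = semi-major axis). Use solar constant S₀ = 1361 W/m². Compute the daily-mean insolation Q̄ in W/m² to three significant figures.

Q̄ ≈ 58.2 W/m²

Solar declination: sin δ = sin ε · sin λ_s = sin 23.44° × sin 222.5° = -0.26874, so δ = -15.589°.
cos H₀ = −tan(+61.7°) tan(-15.589°) = 0.5182, H₀ = 1.0261 rad.
Bracket: H₀ sin φ sin δ + cos φ cos δ sin H₀ = 1.0261×0.88048×-0.26874 + 0.47409×0.96321×0.85528 = -0.242796 + 0.390562 = 0.147766.
Inverse-square distance factor (a/d)² = 0.9538² = 0.909734.
Q̄ = (S₀/π) × 0.909734 × [bracket] = (1361/π) × 0.909734 × 0.147766 = 58.24 W/m².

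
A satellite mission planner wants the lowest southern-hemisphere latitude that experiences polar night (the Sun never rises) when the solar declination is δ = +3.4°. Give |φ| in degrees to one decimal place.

Polar night requires cos H₀ = −tan φ tan δ ≥ 1, i.e. tan φ tan δ ≤ −1.
The boundary is |tan φ| · |tan δ| = 1, so |φ| = 90° − |δ| = 90° − 3.4° = 86.6° in the southern hemisphere.

|φ| = 86.6°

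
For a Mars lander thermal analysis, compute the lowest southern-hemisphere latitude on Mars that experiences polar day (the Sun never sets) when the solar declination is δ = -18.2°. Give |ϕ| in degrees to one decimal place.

Polar day requires cos h₀ = −tan ϕ tan δ ≤ −1, i.e. tan ϕ tan δ ≥ 1.
The boundary is |tan ϕ| · |tan δ| = 1, so |ϕ| = 90° − |δ| = 90° − 18.2° = 71.8° in the southern hemisphere.

|ϕ| = 71.8°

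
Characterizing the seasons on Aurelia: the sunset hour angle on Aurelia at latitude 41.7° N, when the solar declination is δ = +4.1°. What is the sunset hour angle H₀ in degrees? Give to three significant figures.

cos H₀ = −tan φ · tan δ = −tan(+41.7°) × tan(+4.100°) = -0.0639, so H₀ = 1.6347 rad = 93.66°.

H₀ = 93.7°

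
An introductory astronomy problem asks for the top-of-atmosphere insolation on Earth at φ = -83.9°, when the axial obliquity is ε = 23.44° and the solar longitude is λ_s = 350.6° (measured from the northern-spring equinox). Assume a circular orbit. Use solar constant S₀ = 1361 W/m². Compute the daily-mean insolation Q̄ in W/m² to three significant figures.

Solar declination: sin δ = sin ε · sin λ_s = sin 23.44° × sin 350.6° = -0.06497, so δ = -3.725°.
cos H₀ = −tan(-83.9°) tan(-3.725°) = -0.6092, H₀ = 2.2259 rad.
Bracket: H₀ sin φ sin δ + cos φ cos δ sin H₀ = 2.2259×-0.99434×-0.06497 + 0.10626×0.99789×0.79300 = 0.143798 + 0.084086 = 0.227884.
Q̄ = (S₀/π) × [bracket] = (1361/π) × 0.227884 = 98.72 W/m².

Q̄ ≈ 98.7 W/m²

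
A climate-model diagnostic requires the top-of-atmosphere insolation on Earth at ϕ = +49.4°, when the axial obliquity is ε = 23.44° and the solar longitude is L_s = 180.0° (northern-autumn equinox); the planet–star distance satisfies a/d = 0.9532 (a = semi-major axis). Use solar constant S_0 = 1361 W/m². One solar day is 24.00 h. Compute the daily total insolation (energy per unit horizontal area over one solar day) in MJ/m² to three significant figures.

Solar declination: sin δ = sin ε · sin L_s = sin 23.44° × sin 180.0° = 0.00000, so δ = +0.000°.
cos h₀ = −tan(+49.4°) tan(+0.000°) = -0.0000, h₀ = 1.5708 rad.
Bracket: h₀ sin ϕ sin δ + cos ϕ cos δ sin h₀ = 1.5708×0.75927×0.00000 + 0.65077×1.00000×1.00000 = 0.000000 + 0.650770 = 0.650770.
Inverse-square distance factor (a/d)² = 0.9532² = 0.908590.
Q̄ = (S_0/π) × 0.908590 × [bracket] = (1361/π) × 0.908590 × 0.650770 = 256.16 W/m².
Daily total = Q̄ × 24.00 h × 3600 s/h = 256.16 × 24.00 × 3600 / 10⁶ = 22.13 MJ/m².

22.1 MJ/m²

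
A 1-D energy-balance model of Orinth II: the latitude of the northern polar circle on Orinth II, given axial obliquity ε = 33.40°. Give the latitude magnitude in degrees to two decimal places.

56.60°

The polar circle is the lowest latitude that experiences at least one full rotation of continuous daylight at the northern-summer solstice; it lies at |φ| = 90° − ε = 90° − 33.40° = 56.60°.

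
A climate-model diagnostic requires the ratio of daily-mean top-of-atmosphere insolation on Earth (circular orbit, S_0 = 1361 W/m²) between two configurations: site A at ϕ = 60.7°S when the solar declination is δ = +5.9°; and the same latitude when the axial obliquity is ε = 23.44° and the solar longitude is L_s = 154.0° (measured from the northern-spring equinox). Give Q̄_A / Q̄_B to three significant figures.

Q̄_A / Q̄_B ≈ 1.33

— Configuration A (ϕ=-60.7°):
cos h₀ = −tan(-60.7°) tan(+5.900°) = 0.1841, h₀ = 1.3856 rad.
Bracket: h₀ sin ϕ sin δ + cos ϕ cos δ sin h₀ = 1.3856×-0.87207×0.10279 + 0.48938×0.99470×0.98290 = -0.124205 + 0.478462 = 0.354257.
Q̄ = (S_0/π) × [bracket] = (1361/π) × 0.354257 = 153.47 W/m².
— Configuration B (ϕ=-60.7°):
Solar declination: sin δ = sin ε · sin L_s = sin 23.44° × sin 154.0° = 0.17438, so δ = +10.043°.
cos h₀ = −tan(-60.7°) tan(+10.043°) = 0.3156, h₀ = 1.2497 rad.
Bracket: h₀ sin ϕ sin δ + cos ϕ cos δ sin h₀ = 1.2497×-0.87207×0.17438 + 0.48938×0.98468×0.94890 = -0.190044 + 0.457258 = 0.267214.
Q̄ = (S_0/π) × [bracket] = (1361/π) × 0.267214 = 115.76 W/m².
Ratio Q̄_A / Q̄_B = 153.47 / 115.76 = 1.326.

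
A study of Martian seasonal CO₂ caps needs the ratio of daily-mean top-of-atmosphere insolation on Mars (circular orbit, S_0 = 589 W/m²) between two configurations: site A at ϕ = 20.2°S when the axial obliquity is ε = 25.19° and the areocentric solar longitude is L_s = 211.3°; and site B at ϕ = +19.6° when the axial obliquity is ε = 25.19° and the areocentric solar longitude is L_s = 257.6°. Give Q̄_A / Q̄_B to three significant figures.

— Configuration A (ϕ=-20.2°):
sin δ = sin 25.19° × sin 211.3° = -0.22112, so δ = -12.775°.
cos h₀ = −tan(-20.2°) tan(-12.775°) = -0.0834, h₀ = 1.6543 rad.
Bracket: h₀ sin ϕ sin δ + cos ϕ cos δ sin h₀ = 1.6543×-0.34530×-0.22112 + 0.93849×0.97525×0.99651 = 0.126310 + 0.912068 = 1.038378.
Q̄ = (S_0/π) × [bracket] = (589/π) × 1.038378 = 194.68 W/m².
— Configuration B (ϕ=+19.6°):
sin δ = sin 25.19° × sin 257.6° = -0.41569, so δ = -24.563°.
cos h₀ = −tan(+19.6°) tan(-24.563°) = 0.1627, h₀ = 1.4073 rad.
Bracket: h₀ sin ϕ sin δ + cos ϕ cos δ sin h₀ = 1.4073×0.33545×-0.41569 + 0.94206×0.90951×0.98667 = -0.196238 + 0.845392 = 0.649154.
Q̄ = (S_0/π) × [bracket] = (589/π) × 0.649154 = 121.71 W/m².
Ratio Q̄_A / Q̄_B = 194.68 / 121.71 = 1.600.

Q̄_A / Q̄_B ≈ 1.60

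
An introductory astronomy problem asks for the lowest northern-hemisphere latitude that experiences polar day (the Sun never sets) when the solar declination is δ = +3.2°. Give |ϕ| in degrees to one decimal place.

|ϕ| = 86.8°

Polar day requires cos h₀ = −tan ϕ tan δ ≤ −1, i.e. tan ϕ tan δ ≥ 1.
The boundary is |tan ϕ| · |tan δ| = 1, so |ϕ| = 90° − |δ| = 90° − 3.2° = 86.8° in the northern hemisphere.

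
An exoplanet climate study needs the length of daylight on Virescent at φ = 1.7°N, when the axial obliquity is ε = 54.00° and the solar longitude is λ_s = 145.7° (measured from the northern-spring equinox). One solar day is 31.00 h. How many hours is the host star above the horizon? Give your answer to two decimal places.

15.65 h

Solar declination: sin δ = sin ε · sin λ_s = sin 54.00° × sin 145.7° = 0.45590, so δ = +27.123°.
cos H₀ = −tan φ · tan δ = −tan(+1.7°) × tan(+27.123°) = -0.0152, so H₀ = 1.5860 rad = 90.87°.
Daylight = 2H₀/(2π) × 31.00 h = (1.5860/π) × 31.00 = 15.65 h.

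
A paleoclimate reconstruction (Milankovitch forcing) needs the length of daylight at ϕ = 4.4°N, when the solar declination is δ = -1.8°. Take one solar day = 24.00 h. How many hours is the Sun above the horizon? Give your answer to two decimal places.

11.98 h

cos h₀ = −tan ϕ · tan δ = −tan(+4.4°) × tan(-1.800°) = 0.0024, so h₀ = 1.5684 rad = 89.86°.
Daylight = 2h₀/(2π) × 24.00 h = (1.5684/π) × 24.00 = 11.98 h.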